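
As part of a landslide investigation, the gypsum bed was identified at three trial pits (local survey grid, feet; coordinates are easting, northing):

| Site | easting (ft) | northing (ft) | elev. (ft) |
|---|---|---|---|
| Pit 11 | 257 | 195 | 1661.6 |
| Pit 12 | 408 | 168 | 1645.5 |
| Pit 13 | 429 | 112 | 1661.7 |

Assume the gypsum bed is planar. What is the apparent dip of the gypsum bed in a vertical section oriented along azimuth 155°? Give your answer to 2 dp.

Let the plane be z = a·easting + b·northing + c.
Pit 12−Pit 11: 151a − 27b = −16.1;  Pit 13−Pit 11: 172a − 83b = 0.1.
Solving gives a = −0.16973, b = −0.35293.
Unit vector along 155° is (sin 155°, cos 155°) = (0.4226, -0.9063).
Slope in that direction = a·(0.4226) + b·(-0.9063) = 0.24814.
Apparent dip = arctan|0.24814| = 13.94° (true dip is 21.4°, so apparent ≤ true as expected).

13.94°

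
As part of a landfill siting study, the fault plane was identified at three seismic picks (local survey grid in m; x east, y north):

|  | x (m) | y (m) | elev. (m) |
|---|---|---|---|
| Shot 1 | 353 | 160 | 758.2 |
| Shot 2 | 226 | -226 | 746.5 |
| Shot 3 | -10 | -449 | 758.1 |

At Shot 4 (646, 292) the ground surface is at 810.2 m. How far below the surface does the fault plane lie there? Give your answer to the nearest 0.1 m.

76.2 m

Let the plane be z = a·x + b·y + c.
Shot 2−Shot 1: −127a − 386b = −11.7;  Shot 3−Shot 1: −363a − 609b = −0.1.
Solving gives a = −0.11289, b = 0.06745.
Then c = 758.2 − a·353 − b·160 = 787.26.
At (646, 292): z_contact = −72.93 + 19.70 + 787.26 = 734.03 m.
Depth below ground = 810.2 − 734.03 = 76.2 m.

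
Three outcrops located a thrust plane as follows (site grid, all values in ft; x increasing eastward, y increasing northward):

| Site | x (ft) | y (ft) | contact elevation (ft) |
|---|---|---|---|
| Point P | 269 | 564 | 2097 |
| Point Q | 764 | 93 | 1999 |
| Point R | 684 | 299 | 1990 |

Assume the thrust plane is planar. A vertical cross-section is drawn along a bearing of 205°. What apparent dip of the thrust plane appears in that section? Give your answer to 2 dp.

Two edge vectors: Point P→Point Q = (495, -471, -98), Point P→Point R = (415, -265, -107).
Normal n = (Point P→Point Q) × (Point P→Point R) = (24427, 12295, 64290).
So ∂z/∂x = −n_x/n_z = −0.37995 and ∂z/∂y = −n_y/n_z = −0.19124.
Unit vector along 205° is (sin 205°, cos 205°) = (-0.4226, -0.9063).
Slope in that direction = a·(-0.4226) + b·(-0.9063) = 0.33390.
Apparent dip = arctan|0.33390| = 18.46° (true dip is 23.0°, so apparent ≤ true as expected).

18.46°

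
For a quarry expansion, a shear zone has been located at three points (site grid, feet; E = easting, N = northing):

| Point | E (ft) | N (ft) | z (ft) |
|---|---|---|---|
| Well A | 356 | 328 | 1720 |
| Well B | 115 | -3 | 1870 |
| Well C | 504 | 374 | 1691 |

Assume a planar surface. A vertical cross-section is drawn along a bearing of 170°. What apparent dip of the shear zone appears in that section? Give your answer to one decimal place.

20.9°

Let the plane be z = a·E + b·N + c.
Well B−Well A: −241a − 331b = 150;  Well C−Well A: 148a + 46b = −29.
Solving gives a = −0.07121, b = −0.40132.
Unit vector along 170° is (sin 170°, cos 170°) = (0.1736, -0.9848).
Slope in that direction = a·(0.1736) + b·(-0.9848) = 0.38286.
Apparent dip = arctan|0.38286| = 20.9° (true dip is 22.2°, so apparent ≤ true as expected).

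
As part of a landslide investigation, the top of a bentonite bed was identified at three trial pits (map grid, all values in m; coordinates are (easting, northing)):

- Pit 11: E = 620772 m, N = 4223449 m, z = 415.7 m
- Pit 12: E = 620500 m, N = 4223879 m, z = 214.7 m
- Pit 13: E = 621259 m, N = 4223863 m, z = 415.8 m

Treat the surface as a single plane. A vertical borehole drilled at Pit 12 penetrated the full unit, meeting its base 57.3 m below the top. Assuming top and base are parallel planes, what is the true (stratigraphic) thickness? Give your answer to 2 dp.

53.22 m

Two edge vectors: Pit 11→Pit 12 = (-272, 430, -201), Pit 11→Pit 13 = (487, 414, 0.1).
Normal n = (Pit 11→Pit 12) × (Pit 11→Pit 13) = (83257, -97859.8, -322018).
So ∂z/∂E = −n_x/n_z = 0.25855 and ∂z/∂N = −n_y/n_z = −0.30390.
|∇z| = √(a²+b²) = 0.39900, so dip δ = arctan(0.39900) = 21.75°.
True thickness = vertical thickness × cos δ = 57.3 × cos 21.75° = 53.22 m.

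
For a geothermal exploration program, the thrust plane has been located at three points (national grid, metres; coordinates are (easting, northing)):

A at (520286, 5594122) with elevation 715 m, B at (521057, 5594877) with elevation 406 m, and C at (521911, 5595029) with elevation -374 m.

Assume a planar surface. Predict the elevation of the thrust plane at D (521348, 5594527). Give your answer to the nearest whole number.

Let the plane be z = a·E + b·N + c.
B−A: 771a + 755b = −309;  C−A: 1625a + 907b = −1089.
Solving gives a = −1.02720735, b = 0.63970446.
Then c = 715 − a·520286 − b·5594122 = −3043428.19.
At (521348, 5594527): z = −535532.5 + 3578843.9 − 3043428.19 = -116.8 m.

-117 m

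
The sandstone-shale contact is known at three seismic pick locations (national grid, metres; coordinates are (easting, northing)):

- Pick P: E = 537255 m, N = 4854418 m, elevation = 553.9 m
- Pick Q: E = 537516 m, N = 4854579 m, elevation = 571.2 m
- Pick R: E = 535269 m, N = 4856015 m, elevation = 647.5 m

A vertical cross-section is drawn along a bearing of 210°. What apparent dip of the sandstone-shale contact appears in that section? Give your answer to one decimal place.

4.4°

Two edge vectors: Pick P→Pick Q = (261, 161, 17.3), Pick P→Pick R = (-1986, 1597, 93.6).
Normal n = (Pick P→Pick Q) × (Pick P→Pick R) = (-12558.5, -58787.4, 736563).
So ∂z/∂E = −n_x/n_z = 0.01705 and ∂z/∂N = −n_y/n_z = 0.07981.
Unit vector along 210° is (sin 210°, cos 210°) = (-0.5000, -0.8660).
Slope in that direction = a·(-0.5000) + b·(-0.8660) = −0.07765.
Apparent dip = arctan|0.07765| = 4.4° (true dip is 4.7°, so apparent ≤ true as expected).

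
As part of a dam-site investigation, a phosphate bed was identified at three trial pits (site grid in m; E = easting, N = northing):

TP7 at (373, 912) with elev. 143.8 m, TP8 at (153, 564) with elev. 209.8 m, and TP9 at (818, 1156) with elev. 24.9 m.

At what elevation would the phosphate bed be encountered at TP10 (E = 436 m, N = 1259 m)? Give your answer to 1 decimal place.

Let the plane be z = a·E + b·N + c.
TP8−TP7: −220a − 348b = 66;  TP9−TP7: 445a + 244b = −118.9.
Solving gives a = −0.249785, b = −0.031745.
Then c = 143.8 − a·373 − b·912 = 265.92.
At (436, 1259): z = −108.9 − 40.0 + 265.92 = 117.0 m.

117.0 m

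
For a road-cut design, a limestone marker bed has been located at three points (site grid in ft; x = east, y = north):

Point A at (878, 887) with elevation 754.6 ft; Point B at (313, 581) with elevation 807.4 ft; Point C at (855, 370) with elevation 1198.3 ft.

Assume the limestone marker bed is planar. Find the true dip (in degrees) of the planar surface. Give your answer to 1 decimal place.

43.7°

Two edge vectors: Point A→Point B = (-565, -306, 52.8), Point A→Point C = (-23, -517, 443.7).
Normal n = (Point A→Point B) × (Point A→Point C) = (-108474.6, 249476.1, 285067).
So ∂z/∂x = −n_x/n_z = 0.38052 and ∂z/∂y = −n_y/n_z = −0.87515.
Gradient magnitude |∇z| = √(a² + b²) = √(0.14480 + 0.76589) = 0.95430.
True dip = arctan(0.95430) = 43.7°, dipping toward NNW (azimuth ≈ 337°).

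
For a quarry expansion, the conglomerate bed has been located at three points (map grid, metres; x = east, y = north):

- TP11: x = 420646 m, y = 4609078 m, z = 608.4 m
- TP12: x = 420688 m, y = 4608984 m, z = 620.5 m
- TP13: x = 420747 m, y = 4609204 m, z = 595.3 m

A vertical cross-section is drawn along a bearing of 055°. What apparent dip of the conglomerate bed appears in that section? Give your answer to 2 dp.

3.01°

Let the plane be z = a·x + b·y + c.
TP12−TP11: 42a − 94b = 12.1;  TP13−TP11: 101a + 126b = −13.1.
Solving gives a = 0.01983, b = −0.11986.
Unit vector along 055° is (sin 55°, cos 55°) = (0.8192, 0.5736).
Slope in that direction = a·(0.8192) + b·(0.5736) = −0.05251.
Apparent dip = arctan|0.05251| = 3.01° (true dip is 6.9°, so apparent ≤ true as expected).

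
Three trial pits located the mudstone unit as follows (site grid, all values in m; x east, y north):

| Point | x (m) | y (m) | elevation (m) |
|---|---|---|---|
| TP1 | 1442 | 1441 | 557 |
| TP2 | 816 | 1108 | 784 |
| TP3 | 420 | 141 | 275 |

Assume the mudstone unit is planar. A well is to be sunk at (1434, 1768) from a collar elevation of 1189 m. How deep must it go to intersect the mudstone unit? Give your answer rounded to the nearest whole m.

Let the plane be z = a·x + b·y + c.
TP2−TP1: −626a − 333b = 227;  TP3−TP1: −1022a − 1300b = −282.
Solving gives a = −0.82160, b = 0.86283.
Then c = 557 − a·1442 − b·1441 = 498.41.
At (1434, 1768): z_contact = −1178.2 + 1525.5 + 498.41 = 845.7 m.
Depth below ground = 1189 − 845.7 = 343 m.

343 m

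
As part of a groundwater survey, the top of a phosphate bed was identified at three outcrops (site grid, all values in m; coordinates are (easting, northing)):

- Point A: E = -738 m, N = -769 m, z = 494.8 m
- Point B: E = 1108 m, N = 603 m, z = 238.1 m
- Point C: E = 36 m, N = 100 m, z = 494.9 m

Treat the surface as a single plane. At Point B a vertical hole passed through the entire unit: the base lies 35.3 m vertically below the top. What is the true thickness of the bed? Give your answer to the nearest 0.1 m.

30.9 m

Two edge vectors: Point A→Point B = (1846, 1372, -256.7), Point A→Point C = (774, 869, 0.1).
Normal n = (Point A→Point B) × (Point A→Point C) = (223209.5, -198870.4, 542246).
So ∂z/∂E = −n_x/n_z = −0.41164 and ∂z/∂N = −n_y/n_z = 0.36675.
|∇z| = √(a²+b²) = 0.55132, so dip δ = arctan(0.55132) = 28.87°.
True thickness = vertical thickness × cos δ = 35.3 × cos 28.87° = 30.9 m.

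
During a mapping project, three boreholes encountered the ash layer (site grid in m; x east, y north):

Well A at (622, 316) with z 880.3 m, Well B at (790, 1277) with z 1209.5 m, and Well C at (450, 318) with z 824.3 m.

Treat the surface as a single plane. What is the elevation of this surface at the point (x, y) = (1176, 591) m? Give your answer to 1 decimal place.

Two edge vectors: Well A→Well B = (168, 961, 329.2), Well A→Well C = (-172, 2, -56).
Normal n = (Well A→Well B) × (Well A→Well C) = (-54474.4, -47214.4, 165628).
So ∂z/∂x = −n_x/n_z = 0.328896 and ∂z/∂y = −n_y/n_z = 0.285063.
Intercept c from Well A: 880.3 − 204.57 − 90.08 = 585.65.
At (1176, 591): z = 386.8 + 168.5 + 585.65 = 1140.9 m.

1140.9 m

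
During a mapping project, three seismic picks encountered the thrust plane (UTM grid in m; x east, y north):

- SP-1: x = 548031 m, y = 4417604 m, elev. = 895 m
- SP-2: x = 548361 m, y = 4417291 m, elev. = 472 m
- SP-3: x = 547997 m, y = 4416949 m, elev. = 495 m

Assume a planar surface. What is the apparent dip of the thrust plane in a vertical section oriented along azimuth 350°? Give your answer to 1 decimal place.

36.9°

Let the plane be z = a·x + b·y + c.
SP-2−SP-1: 330a − 313b = −423;  SP-3−SP-1: −34a − 655b = −400.
Solving gives a = −0.66962, b = 0.64545.
Unit vector along 350° is (sin 350°, cos 350°) = (-0.1736, 0.9848).
Slope in that direction = a·(-0.1736) + b·(0.9848) = 0.75192.
Apparent dip = arctan|0.75192| = 36.9° (true dip is 42.9°, so apparent ≤ true as expected).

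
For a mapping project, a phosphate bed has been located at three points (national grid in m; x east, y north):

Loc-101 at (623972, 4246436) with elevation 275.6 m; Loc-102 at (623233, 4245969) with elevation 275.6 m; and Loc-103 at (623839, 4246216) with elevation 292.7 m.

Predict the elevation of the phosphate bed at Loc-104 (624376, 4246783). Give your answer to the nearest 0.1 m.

Two edge vectors: Loc-101→Loc-102 = (-739, -467, 0), Loc-101→Loc-103 = (-133, -220, 17.1).
Normal n = (Loc-101→Loc-102) × (Loc-101→Loc-103) = (-7985.7, 12636.9, 100469).
So ∂z/∂x = −n_x/n_z = 0.079484219 and ∂z/∂y = −n_y/n_z = −0.125779096.
Intercept c from Loc-101: 275.6 − 49595.93 + 534112.88 = 484792.55.
At (624376, 4246783): z = 49628.0 − 534156.5 + 484792.55 = 264.1 m.

264.1 m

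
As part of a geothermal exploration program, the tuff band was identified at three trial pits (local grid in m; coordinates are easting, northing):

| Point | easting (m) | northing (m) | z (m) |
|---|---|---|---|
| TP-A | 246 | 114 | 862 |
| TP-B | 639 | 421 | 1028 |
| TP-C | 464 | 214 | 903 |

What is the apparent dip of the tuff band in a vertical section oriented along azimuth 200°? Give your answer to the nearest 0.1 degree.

32.3°

Let the plane be z = a·easting + b·northing + c.
TP-B−TP-A: 393a + 307b = 166;  TP-C−TP-A: 218a + 100b = 41.
Solving gives a = −0.14526, b = 0.72667.
Unit vector along 200° is (sin 200°, cos 200°) = (-0.3420, -0.9397).
Slope in that direction = a·(-0.3420) + b·(-0.9397) = −0.63316.
Apparent dip = arctan|0.63316| = 32.3° (true dip is 36.5°, so apparent ≤ true as expected).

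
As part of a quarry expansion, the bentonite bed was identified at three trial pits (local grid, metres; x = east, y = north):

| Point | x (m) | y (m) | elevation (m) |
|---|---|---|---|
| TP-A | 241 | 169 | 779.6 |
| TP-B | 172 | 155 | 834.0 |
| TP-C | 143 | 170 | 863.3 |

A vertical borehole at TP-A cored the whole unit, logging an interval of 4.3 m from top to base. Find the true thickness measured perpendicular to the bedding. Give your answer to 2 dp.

3.19 m

Two edge vectors: TP-A→TP-B = (-69, -14, 54.4), TP-A→TP-C = (-98, 1, 83.7).
Normal n = (TP-A→TP-B) × (TP-A→TP-C) = (-1226.2, 444.1, -1441).
So ∂z/∂x = −n_x/n_z = −0.85094 and ∂z/∂y = −n_y/n_z = 0.30819.
|∇z| = √(a²+b²) = 0.90503, so dip δ = arctan(0.90503) = 42.15°.
True thickness = vertical thickness × cos δ = 4.3 × cos 42.15° = 3.19 m.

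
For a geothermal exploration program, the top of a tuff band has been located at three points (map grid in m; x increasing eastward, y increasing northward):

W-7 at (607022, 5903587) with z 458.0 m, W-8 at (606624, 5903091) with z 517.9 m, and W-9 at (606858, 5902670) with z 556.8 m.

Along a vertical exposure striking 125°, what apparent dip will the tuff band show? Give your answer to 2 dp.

2.44°

Let the plane be z = a·x + b·y + c.
W-8−W-7: −398a − 496b = 59.9;  W-9−W-7: −164a − 917b = 98.8.
Solving gives a = −0.02089, b = −0.10401.
Unit vector along 125° is (sin 125°, cos 125°) = (0.8192, -0.5736).
Slope in that direction = a·(0.8192) + b·(-0.5736) = 0.04255.
Apparent dip = arctan|0.04255| = 2.44° (true dip is 6.1°, so apparent ≤ true as expected).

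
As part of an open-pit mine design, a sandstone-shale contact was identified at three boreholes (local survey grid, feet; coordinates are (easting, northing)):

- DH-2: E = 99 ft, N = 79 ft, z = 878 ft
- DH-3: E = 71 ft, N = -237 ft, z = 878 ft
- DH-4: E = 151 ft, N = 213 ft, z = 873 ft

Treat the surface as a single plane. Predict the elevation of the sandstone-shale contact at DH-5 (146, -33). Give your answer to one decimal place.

Two edge vectors: DH-2→DH-3 = (-28, -316, 0), DH-2→DH-4 = (52, 134, -5).
Normal n = (DH-2→DH-3) × (DH-2→DH-4) = (1580, -140, 12680).
So ∂z/∂E = −n_x/n_z = −0.12461 and ∂z/∂N = −n_y/n_z = 0.01104.
Intercept c from DH-2: 878 + 12.34 − 0.87 = 889.46.
At (146, -33): z = −18.2 − 0.4 + 889.46 = 870.9 ft.

870.9 ft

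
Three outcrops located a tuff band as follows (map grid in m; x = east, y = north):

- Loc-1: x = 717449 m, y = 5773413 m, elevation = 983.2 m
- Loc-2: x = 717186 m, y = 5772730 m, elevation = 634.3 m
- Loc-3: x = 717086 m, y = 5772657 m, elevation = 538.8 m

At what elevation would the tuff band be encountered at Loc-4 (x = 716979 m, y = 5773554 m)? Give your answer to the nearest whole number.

631 m

Let the plane be z = a·x + b·y + c.
Loc-2−Loc-1: −263a − 683b = −348.9;  Loc-3−Loc-1: −363a − 756b = −444.4.
Solving gives a = 0.80969430, b = 0.19904890.
Then c = 983.2 − a·717449 − b·5773413 = −1729122.67.
At (716979, 5773554): z = 580533.8 + 1149219.6 − 1729122.67 = 630.7 m.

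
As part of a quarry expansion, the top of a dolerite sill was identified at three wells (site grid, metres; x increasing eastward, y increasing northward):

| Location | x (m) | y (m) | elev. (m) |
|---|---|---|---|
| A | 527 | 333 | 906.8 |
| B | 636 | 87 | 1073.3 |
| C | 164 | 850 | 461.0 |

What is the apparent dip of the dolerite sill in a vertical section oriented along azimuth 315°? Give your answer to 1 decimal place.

Let the plane be z = a·x + b·y + c.
B−A: 109a − 246b = 166.5;  C−A: −363a + 517b = −445.8.
Solving gives a = 0.71593, b = −0.35961.
Unit vector along 315° is (sin 315°, cos 315°) = (-0.7071, 0.7071).
Slope in that direction = a·(-0.7071) + b·(0.7071) = −0.76052.
Apparent dip = arctan|0.76052| = 37.3° (true dip is 38.7°, so apparent ≤ true as expected).

37.3°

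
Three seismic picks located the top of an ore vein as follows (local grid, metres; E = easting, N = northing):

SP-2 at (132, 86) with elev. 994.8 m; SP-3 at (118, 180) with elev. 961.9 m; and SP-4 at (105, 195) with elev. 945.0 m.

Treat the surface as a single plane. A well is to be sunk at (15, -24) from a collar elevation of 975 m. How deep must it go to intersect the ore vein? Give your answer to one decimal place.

Two edge vectors: SP-2→SP-3 = (-14, 94, -32.9), SP-2→SP-4 = (-27, 109, -49.8).
Normal n = (SP-2→SP-3) × (SP-2→SP-4) = (-1095.1, 191.1, 1012).
So ∂z/∂E = −n_x/n_z = 1.08211 and ∂z/∂N = −n_y/n_z = −0.18883.
Intercept c from SP-2: 994.8 − 142.84 + 16.24 = 868.20.
At (15, -24): z_contact = 16.23 + 4.53 + 868.20 = 888.96 m.
Depth below ground = 975 − 888.96 = 86.0 m.

86.0 m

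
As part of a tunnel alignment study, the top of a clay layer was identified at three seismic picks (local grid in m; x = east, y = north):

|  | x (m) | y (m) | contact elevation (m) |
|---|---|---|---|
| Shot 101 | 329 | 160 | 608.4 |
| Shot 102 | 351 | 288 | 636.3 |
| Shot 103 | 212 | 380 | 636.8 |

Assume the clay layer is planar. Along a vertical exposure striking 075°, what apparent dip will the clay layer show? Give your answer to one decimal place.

9.8°

Two edge vectors: Shot 101→Shot 102 = (22, 128, 27.9), Shot 101→Shot 103 = (-117, 220, 28.4).
Normal n = (Shot 101→Shot 102) × (Shot 101→Shot 103) = (-2502.8, -3889.1, 19816).
So ∂z/∂x = −n_x/n_z = 0.12630 and ∂z/∂y = −n_y/n_z = 0.19626.
Unit vector along 075° is (sin 75°, cos 75°) = (0.9659, 0.2588).
Slope in that direction = a·(0.9659) + b·(0.2588) = 0.17279.
Apparent dip = arctan|0.17279| = 9.8° (true dip is 13.1°, so apparent ≤ true as expected).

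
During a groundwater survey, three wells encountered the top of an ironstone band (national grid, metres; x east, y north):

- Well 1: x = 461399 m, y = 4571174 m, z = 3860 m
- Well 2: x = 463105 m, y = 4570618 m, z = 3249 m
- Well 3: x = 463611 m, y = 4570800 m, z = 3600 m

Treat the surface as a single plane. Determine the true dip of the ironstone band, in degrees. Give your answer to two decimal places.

57.01°

Let the plane be z = a·x + b·y + c.
Well 2−Well 1: 1706a − 556b = −611;  Well 3−Well 1: 2212a − 374b = −260.
Solving gives a = 0.14186, b = 1.53418.
Gradient magnitude |∇z| = √(a² + b²) = √(0.02012 + 2.35372) = 1.54073.
True dip = arctan(1.54073) = 57.01°, dipping toward S (azimuth ≈ 185°).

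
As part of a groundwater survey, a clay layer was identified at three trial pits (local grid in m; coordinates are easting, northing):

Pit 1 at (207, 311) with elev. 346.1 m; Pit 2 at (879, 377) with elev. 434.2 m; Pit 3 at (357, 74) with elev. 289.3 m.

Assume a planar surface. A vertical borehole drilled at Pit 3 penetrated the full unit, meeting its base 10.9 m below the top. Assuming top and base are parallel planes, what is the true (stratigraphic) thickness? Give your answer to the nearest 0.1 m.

Two edge vectors: Pit 1→Pit 2 = (672, 66, 88.1), Pit 1→Pit 3 = (150, -237, -56.8).
Normal n = (Pit 1→Pit 2) × (Pit 1→Pit 3) = (17130.9, 51384.6, -169164).
So ∂z/∂easting = −n_x/n_z = 0.10127 and ∂z/∂northing = −n_y/n_z = 0.30376.
|∇z| = √(a²+b²) = 0.32019, so dip δ = arctan(0.32019) = 17.75°.
True thickness = vertical thickness × cos δ = 10.9 × cos 17.75° = 10.4 m.

10.4 m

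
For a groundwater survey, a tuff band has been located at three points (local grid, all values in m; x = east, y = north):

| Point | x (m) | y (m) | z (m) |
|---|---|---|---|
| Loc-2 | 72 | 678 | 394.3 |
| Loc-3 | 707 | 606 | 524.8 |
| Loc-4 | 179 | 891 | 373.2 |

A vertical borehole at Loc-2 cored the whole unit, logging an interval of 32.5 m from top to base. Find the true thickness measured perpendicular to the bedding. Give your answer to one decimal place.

Let the plane be z = a·x + b·y + c.
Loc-3−Loc-2: 635a − 72b = 130.5;  Loc-4−Loc-2: 107a + 213b = −21.1.
Solving gives a = 0.18381, b = −0.19140.
|∇z| = √(a²+b²) = 0.26537, so dip δ = arctan(0.26537) = 14.86°.
True thickness = vertical thickness × cos δ = 32.5 × cos 14.86° = 31.4 m.

31.4 m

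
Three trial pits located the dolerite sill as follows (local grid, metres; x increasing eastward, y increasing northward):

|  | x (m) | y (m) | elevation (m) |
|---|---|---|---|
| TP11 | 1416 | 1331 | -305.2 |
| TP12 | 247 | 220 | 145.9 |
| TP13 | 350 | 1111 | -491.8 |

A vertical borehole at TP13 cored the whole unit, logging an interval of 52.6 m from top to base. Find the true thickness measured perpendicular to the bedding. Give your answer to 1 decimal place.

Two edge vectors: TP11→TP12 = (-1169, -1111, 451.1), TP11→TP13 = (-1066, -220, -186.6).
Normal n = (TP11→TP12) × (TP11→TP13) = (306554.6, -699008, -927146).
So ∂z/∂x = −n_x/n_z = 0.33064 and ∂z/∂y = −n_y/n_z = −0.75394.
|∇z| = √(a²+b²) = 0.82325, so dip δ = arctan(0.82325) = 39.46°.
True thickness = vertical thickness × cos δ = 52.6 × cos 39.46° = 40.6 m.

40.6 m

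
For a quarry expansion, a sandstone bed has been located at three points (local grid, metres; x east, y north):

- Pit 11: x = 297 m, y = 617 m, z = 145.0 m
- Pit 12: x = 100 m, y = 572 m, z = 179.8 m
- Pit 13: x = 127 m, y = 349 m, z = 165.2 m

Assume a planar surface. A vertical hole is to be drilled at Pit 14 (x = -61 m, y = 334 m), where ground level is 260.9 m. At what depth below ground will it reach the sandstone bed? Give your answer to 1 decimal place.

61.3 m

Two edge vectors: Pit 11→Pit 12 = (-197, -45, 34.8), Pit 11→Pit 13 = (-170, -268, 20.2).
Normal n = (Pit 11→Pit 12) × (Pit 11→Pit 13) = (8417.4, -1936.6, 45146).
So ∂z/∂x = −n_x/n_z = −0.18645 and ∂z/∂y = −n_y/n_z = 0.04290.
Intercept c from Pit 11: 145 + 55.38 − 26.47 = 173.91.
At (-61, 334): z_contact = 11.37 + 14.33 + 173.91 = 199.61 m.
Depth below ground = 260.9 − 199.61 = 61.3 m.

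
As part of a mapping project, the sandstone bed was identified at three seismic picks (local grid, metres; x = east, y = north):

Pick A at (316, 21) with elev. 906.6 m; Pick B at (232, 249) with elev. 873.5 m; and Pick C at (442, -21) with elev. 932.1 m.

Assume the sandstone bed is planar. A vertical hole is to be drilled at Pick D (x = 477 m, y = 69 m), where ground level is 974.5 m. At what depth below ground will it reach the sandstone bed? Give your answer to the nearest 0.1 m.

Two edge vectors: Pick A→Pick B = (-84, 228, -33.1), Pick A→Pick C = (126, -42, 25.5).
Normal n = (Pick A→Pick B) × (Pick A→Pick C) = (4423.8, -2028.6, -25200).
So ∂z/∂x = −n_x/n_z = 0.17555 and ∂z/∂y = −n_y/n_z = −0.08050.
Intercept c from Pick A: 906.6 − 55.47 + 1.69 = 852.82.
At (477, 69): z_contact = 83.74 − 5.55 + 852.82 = 931.00 m.
Depth below ground = 974.5 − 931.00 = 43.5 m.

43.5 m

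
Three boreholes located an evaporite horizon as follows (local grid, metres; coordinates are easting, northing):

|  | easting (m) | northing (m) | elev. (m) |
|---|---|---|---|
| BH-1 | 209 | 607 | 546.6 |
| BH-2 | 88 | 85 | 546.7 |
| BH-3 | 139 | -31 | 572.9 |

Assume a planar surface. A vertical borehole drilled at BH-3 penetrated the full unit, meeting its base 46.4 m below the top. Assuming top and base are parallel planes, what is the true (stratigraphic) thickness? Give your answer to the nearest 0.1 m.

43.9 m

Two edge vectors: BH-1→BH-2 = (-121, -522, 0.1), BH-1→BH-3 = (-70, -638, 26.3).
Normal n = (BH-1→BH-2) × (BH-1→BH-3) = (-13664.8, 3175.3, 40658).
So ∂z/∂easting = −n_x/n_z = 0.33609 and ∂z/∂northing = −n_y/n_z = −0.07810.
|∇z| = √(a²+b²) = 0.34505, so dip δ = arctan(0.34505) = 19.04°.
True thickness = vertical thickness × cos δ = 46.4 × cos 19.04° = 43.9 m.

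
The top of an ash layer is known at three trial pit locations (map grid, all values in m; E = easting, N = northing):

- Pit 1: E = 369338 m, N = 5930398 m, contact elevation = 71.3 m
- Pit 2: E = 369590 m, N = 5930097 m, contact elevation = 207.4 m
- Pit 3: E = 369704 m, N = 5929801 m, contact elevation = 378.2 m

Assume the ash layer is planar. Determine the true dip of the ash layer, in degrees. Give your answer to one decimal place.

36.4°

Let the plane be z = a·E + b·N + c.
Pit 2−Pit 1: 252a − 301b = 136.1;  Pit 3−Pit 1: 366a − 597b = 306.9.
Solving gives a = −0.27621, b = −0.68341.
Gradient magnitude |∇z| = √(a² + b²) = √(0.07629 + 0.46704) = 0.73711.
True dip = arctan(0.73711) = 36.4°, dipping toward NNE (azimuth ≈ 022°).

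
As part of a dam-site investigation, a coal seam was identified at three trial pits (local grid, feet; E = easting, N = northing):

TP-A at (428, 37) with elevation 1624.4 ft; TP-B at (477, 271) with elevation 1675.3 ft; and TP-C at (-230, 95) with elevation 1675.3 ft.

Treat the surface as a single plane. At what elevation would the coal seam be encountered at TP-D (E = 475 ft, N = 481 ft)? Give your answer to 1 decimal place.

1723.6 ft

Two edge vectors: TP-A→TP-B = (49, 234, 50.9), TP-A→TP-C = (-658, 58, 50.9).
Normal n = (TP-A→TP-B) × (TP-A→TP-C) = (8958.4, -35986.3, 156814).
So ∂z/∂E = −n_x/n_z = −0.05713 and ∂z/∂N = −n_y/n_z = 0.22948.
Intercept c from TP-A: 1624.4 + 24.45 − 8.49 = 1640.36.
At (475, 481): z = −27.1 + 110.4 + 1640.36 = 1723.6 ft.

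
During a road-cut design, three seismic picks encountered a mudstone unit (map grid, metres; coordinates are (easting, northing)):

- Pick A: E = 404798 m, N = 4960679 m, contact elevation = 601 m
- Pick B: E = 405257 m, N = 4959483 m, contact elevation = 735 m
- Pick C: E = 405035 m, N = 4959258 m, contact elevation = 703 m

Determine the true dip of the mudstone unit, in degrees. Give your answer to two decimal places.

10.76°

Let the plane be z = a·E + b·N + c.
Pick B−Pick A: 459a − 1196b = 134;  Pick C−Pick A: 237a − 1421b = 102.
Solving gives a = 0.18553, b = −0.04084.
Gradient magnitude |∇z| = √(a² + b²) = √(0.03442 + 0.00167) = 0.18997.
True dip = arctan(0.18997) = 10.76°, dipping toward WNW (azimuth ≈ 282°).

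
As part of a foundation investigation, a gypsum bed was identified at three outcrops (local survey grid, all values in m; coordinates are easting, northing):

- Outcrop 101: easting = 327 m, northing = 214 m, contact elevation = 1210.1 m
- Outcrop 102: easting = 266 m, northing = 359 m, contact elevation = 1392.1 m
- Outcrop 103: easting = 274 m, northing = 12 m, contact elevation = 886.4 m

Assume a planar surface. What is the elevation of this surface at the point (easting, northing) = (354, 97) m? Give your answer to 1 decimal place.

Two edge vectors: Outcrop 101→Outcrop 102 = (-61, 145, 182), Outcrop 101→Outcrop 103 = (-53, -202, -323.7).
Normal n = (Outcrop 101→Outcrop 102) × (Outcrop 101→Outcrop 103) = (-10172.5, -29391.7, 20007).
So ∂z/∂easting = −n_x/n_z = 0.50845 and ∂z/∂northing = −n_y/n_z = 1.46907.
Intercept c from Outcrop 101: 1210.1 − 166.26 − 314.38 = 729.46.
At (354, 97): z = 180.0 + 142.5 + 729.46 = 1051.9 m.

1051.9 m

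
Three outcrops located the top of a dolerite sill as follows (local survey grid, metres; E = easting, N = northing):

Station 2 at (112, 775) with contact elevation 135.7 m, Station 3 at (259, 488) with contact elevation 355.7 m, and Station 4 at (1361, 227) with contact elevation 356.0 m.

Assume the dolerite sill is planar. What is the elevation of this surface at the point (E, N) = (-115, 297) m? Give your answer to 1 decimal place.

599.5 m

Let the plane be z = a·E + b·N + c.
Station 3−Station 2: 147a − 287b = 220;  Station 4−Station 2: 1249a − 548b = 220.3.
Solving gives a = −0.206306, b = −0.872219.
Then c = 135.7 − a·112 − b·775 = 834.78.
At (-115, 297): z = 23.7 − 259.0 + 834.78 = 599.5 m.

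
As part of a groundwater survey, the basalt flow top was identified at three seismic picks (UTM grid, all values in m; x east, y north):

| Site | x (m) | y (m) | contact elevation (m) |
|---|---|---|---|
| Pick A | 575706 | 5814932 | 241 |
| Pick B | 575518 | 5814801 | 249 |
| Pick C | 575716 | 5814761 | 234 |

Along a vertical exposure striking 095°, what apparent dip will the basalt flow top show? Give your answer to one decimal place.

4.1°

Let the plane be z = a·x + b·y + c.
Pick B−Pick A: −188a − 131b = 8;  Pick C−Pick A: 10a − 171b = −7.
Solving gives a = −0.06829, b = 0.03694.
Unit vector along 095° is (sin 95°, cos 95°) = (0.9962, -0.0872).
Slope in that direction = a·(0.9962) + b·(-0.0872) = −0.07125.
Apparent dip = arctan|0.07125| = 4.1° (true dip is 4.4°, so apparent ≤ true as expected).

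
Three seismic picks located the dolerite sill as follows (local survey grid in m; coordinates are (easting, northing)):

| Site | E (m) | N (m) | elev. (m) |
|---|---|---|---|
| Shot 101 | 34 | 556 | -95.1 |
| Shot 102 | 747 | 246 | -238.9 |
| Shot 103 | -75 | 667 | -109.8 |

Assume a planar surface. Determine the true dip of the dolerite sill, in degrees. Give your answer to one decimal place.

36.2°

Let the plane be z = a·E + b·N + c.
Shot 102−Shot 101: 713a − 310b = −143.8;  Shot 103−Shot 101: −109a + 111b = −14.7.
Solving gives a = −0.45242, b = −0.57670.
Gradient magnitude |∇z| = √(a² + b²) = √(0.20469 + 0.33259) = 0.73299.
True dip = arctan(0.73299) = 36.2°, dipping toward NE (azimuth ≈ 038°).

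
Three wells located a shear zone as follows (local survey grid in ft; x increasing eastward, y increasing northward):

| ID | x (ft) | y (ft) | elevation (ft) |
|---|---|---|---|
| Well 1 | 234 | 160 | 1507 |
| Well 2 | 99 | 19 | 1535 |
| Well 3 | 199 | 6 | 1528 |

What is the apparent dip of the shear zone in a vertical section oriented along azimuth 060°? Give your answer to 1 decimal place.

7.5°

Let the plane be z = a·x + b·y + c.
Well 2−Well 1: −135a − 141b = 28;  Well 3−Well 1: −35a − 154b = 21.
Solving gives a = −0.08521, b = −0.11700.
Unit vector along 060° is (sin 60°, cos 60°) = (0.8660, 0.5000).
Slope in that direction = a·(0.8660) + b·(0.5000) = −0.13229.
Apparent dip = arctan|0.13229| = 7.5° (true dip is 8.2°, so apparent ≤ true as expected).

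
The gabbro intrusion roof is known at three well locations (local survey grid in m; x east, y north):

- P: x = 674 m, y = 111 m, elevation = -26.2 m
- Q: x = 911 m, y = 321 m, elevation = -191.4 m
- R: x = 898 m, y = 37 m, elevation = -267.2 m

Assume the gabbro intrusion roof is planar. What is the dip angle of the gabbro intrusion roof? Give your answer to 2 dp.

Two edge vectors: P→Q = (237, 210, -165.2), P→R = (224, -74, -241).
Normal n = (P→Q) × (P→R) = (-62834.8, 20112.2, -64578).
So ∂z/∂x = −n_x/n_z = −0.97301 and ∂z/∂y = −n_y/n_z = 0.31144.
Gradient magnitude |∇z| = √(a² + b²) = √(0.94674 + 0.09700) = 1.02163.
True dip = arctan(1.02163) = 45.61°, dipping toward ESE (azimuth ≈ 108°).

45.61°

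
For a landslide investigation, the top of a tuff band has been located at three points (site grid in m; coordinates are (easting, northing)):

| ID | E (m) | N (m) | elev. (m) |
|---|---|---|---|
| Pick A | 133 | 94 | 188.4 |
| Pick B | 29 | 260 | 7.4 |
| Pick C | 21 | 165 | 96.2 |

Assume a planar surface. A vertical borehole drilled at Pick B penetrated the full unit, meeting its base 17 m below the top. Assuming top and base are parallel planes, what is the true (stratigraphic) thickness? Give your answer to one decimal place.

Two edge vectors: Pick A→Pick B = (-104, 166, -181), Pick A→Pick C = (-112, 71, -92.2).
Normal n = (Pick A→Pick B) × (Pick A→Pick C) = (-2454.2, 10683.2, 11208).
So ∂z/∂E = −n_x/n_z = 0.21897 and ∂z/∂N = −n_y/n_z = −0.95318.
|∇z| = √(a²+b²) = 0.97800, so dip δ = arctan(0.97800) = 44.36°.
True thickness = vertical thickness × cos δ = 17 × cos 44.36° = 12.2 m.

12.2 m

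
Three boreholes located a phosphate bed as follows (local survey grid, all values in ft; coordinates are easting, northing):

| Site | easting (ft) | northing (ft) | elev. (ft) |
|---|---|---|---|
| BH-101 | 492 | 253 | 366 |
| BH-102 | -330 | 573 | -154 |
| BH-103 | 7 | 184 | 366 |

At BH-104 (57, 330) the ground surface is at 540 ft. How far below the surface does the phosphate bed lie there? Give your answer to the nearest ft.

Two edge vectors: BH-101→BH-102 = (-822, 320, -520), BH-101→BH-103 = (-485, -69, 0).
Normal n = (BH-101→BH-102) × (BH-101→BH-103) = (-35880, 252200, 211918).
So ∂z/∂easting = −n_x/n_z = 0.16931 and ∂z/∂northing = −n_y/n_z = −1.19008.
Intercept c from BH-101: 366 − 83.30 + 301.09 = 583.79.
At (57, 330): z_contact = 9.7 − 392.7 + 583.79 = 200.7 ft.
Depth below ground = 540 − 200.7 = 339 ft.

339 ft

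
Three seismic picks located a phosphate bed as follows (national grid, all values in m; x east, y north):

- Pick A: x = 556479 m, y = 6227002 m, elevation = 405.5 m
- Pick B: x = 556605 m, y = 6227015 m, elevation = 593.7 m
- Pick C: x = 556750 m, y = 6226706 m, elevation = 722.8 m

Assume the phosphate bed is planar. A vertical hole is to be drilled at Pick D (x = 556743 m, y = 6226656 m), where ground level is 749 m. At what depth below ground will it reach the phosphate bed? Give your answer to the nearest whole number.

Let the plane be z = a·x + b·y + c.
Pick B−Pick A: 126a + 13b = 188.2;  Pick C−Pick A: 271a − 296b = 317.3.
Solving gives a = 1.46579044, b = 0.27003111.
Then c = 405.5 − a·556479 − b·6227002 = −2496760.38.
At (556743, 6226656): z_contact = 816068.6 + 1681390.8 − 2496760.38 = 699.0 m.
Depth below ground = 749 − 699.0 = 50 m.

50 m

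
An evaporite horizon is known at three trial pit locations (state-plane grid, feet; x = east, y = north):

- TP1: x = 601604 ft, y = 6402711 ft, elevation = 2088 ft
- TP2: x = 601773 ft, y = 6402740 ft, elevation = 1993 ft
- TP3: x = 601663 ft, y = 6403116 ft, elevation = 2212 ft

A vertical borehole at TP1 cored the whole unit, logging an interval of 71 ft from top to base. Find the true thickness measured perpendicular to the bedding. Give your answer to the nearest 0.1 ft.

Let the plane be z = a·x + b·y + c.
TP2−TP1: 169a + 29b = −95;  TP3−TP1: 59a + 405b = 124.
Solving gives a = −0.63043, b = 0.39801.
|∇z| = √(a²+b²) = 0.74556, so dip δ = arctan(0.74556) = 36.71°.
True thickness = vertical thickness × cos δ = 71 × cos 36.71° = 56.9 ft.

56.9 ft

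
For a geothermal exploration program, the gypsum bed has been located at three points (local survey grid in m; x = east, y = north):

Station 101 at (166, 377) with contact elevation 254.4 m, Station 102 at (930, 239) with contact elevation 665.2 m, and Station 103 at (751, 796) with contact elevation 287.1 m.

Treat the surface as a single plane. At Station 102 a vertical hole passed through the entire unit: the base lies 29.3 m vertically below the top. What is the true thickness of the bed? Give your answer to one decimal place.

24.1 m

Let the plane be z = a·x + b·y + c.
Station 102−Station 101: 764a − 138b = 410.8;  Station 103−Station 101: 585a + 419b = 32.7.
Solving gives a = 0.44066, b = −0.53720.
|∇z| = √(a²+b²) = 0.69482, so dip δ = arctan(0.69482) = 34.79°.
True thickness = vertical thickness × cos δ = 29.3 × cos 34.79° = 24.1 m.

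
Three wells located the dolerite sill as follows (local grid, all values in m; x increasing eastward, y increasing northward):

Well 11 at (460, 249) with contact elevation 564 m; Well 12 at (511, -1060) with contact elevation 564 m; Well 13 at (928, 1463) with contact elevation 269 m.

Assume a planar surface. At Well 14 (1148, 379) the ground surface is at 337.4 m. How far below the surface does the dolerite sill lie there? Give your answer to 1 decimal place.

Let the plane be z = a·x + b·y + c.
Well 12−Well 11: 51a − 1309b = 0;  Well 13−Well 11: 468a + 1214b = −295.
Solving gives a = −0.572483, b = −0.022305.
Then c = 564 − a·460 − b·249 = 832.90.
At (1148, 379): z_contact = −657.21 − 8.45 + 832.90 = 167.23 m.
Depth below ground = 337.4 − 167.23 = 170.2 m.

170.2 m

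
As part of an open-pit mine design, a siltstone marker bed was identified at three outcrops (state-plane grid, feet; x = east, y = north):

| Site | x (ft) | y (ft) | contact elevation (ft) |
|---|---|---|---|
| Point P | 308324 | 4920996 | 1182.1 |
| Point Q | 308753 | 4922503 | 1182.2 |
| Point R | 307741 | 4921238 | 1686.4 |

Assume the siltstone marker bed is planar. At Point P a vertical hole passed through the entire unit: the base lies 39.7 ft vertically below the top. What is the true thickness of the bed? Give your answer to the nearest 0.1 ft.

Two edge vectors: Point P→Point Q = (429, 1507, 0.1), Point P→Point R = (-583, 242, 504.3).
Normal n = (Point P→Point Q) × (Point P→Point R) = (759955.9, -216403, 982399).
So ∂z/∂x = −n_x/n_z = −0.77357 and ∂z/∂y = −n_y/n_z = 0.22028.
|∇z| = √(a²+b²) = 0.80432, so dip δ = arctan(0.80432) = 38.81°.
True thickness = vertical thickness × cos δ = 39.7 × cos 38.81° = 30.9 ft.

30.9 ft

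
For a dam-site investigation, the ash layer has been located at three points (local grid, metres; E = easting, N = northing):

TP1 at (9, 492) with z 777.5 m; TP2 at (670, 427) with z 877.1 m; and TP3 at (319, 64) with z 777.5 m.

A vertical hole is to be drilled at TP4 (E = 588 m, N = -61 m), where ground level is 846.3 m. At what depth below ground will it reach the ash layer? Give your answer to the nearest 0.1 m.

Let the plane be z = a·E + b·N + c.
TP2−TP1: 661a − 65b = 99.6;  TP3−TP1: 310a − 428b = 0.
Solving gives a = 0.16224, b = 0.11751.
Then c = 777.5 − a·9 − b·492 = 718.23.
At (588, -61): z_contact = 95.39 − 7.17 + 718.23 = 806.45 m.
Depth below ground = 846.3 − 806.45 = 39.8 m.

39.8 m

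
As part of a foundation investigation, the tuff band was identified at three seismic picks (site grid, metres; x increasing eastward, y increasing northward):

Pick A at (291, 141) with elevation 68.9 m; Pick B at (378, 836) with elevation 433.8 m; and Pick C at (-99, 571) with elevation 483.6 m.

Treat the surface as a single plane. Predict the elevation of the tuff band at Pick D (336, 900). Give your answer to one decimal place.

Two edge vectors: Pick A→Pick B = (87, 695, 364.9), Pick A→Pick C = (-390, 430, 414.7).
Normal n = (Pick A→Pick B) × (Pick A→Pick C) = (131309.5, -178389.9, 308460).
So ∂z/∂x = −n_x/n_z = −0.42569 and ∂z/∂y = −n_y/n_z = 0.57832.
Intercept c from Pick A: 68.9 + 123.88 − 81.54 = 111.23.
At (336, 900): z = −143.0 + 520.5 + 111.23 = 488.7 m.

488.7 m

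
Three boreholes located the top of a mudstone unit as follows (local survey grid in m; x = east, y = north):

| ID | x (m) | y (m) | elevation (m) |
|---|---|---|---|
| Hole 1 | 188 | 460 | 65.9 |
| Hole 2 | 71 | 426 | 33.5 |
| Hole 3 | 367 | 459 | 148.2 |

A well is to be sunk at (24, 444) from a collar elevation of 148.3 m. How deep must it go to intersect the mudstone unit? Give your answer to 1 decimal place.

Let the plane be z = a·x + b·y + c.
Hole 2−Hole 1: −117a − 34b = −32.4;  Hole 3−Hole 1: 179a − 1b = 82.3.
Solving gives a = 0.45633, b = −0.61736.
Then c = 65.9 − a·188 − b·460 = 264.10.
At (24, 444): z_contact = 10.95 − 274.11 + 264.10 = 0.94 m.
Depth below ground = 148.3 − 0.94 = 147.4 m.

147.4 m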